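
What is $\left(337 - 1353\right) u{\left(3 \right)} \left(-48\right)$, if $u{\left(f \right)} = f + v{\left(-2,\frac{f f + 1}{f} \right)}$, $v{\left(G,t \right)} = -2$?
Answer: $48768$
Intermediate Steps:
$u{\left(f \right)} = -2 + f$ ($u{\left(f \right)} = f - 2 = -2 + f$)
$\left(337 - 1353\right) u{\left(3 \right)} \left(-48\right) = \left(337 - 1353\right) \left(-2 + 3\right) \left(-48\right) = - 1016 \cdot 1 \left(-48\right) = \left(-1016\right) \left(-48\right) = 48768$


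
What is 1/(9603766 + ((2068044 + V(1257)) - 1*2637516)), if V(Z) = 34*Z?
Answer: 1/9077032 ≈ 1.1017e-7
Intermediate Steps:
1/(9603766 + ((2068044 + V(1257)) - 1*2637516)) = 1/(9603766 + ((2068044 + 34*1257) - 1*2637516)) = 1/(9603766 + ((2068044 + 42738) - 2637516)) = 1/(9603766 + (2110782 - 2637516)) = 1/(9603766 - 526734) = 1/9077032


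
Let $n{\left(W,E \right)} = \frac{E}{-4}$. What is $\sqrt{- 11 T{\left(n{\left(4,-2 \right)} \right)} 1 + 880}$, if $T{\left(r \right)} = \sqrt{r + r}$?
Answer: $\sqrt{869} \approx 29.479$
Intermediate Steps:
$n{\left(W,E \right)} = - \frac{E}{4}$ ($n{\left(W,E \right)} = E \left(- \frac{1}{4}\right) = - \frac{E}{4}$)
$T{\left(r \right)} = \sqrt{2} \sqrt{r}$ ($T{\left(r \right)} = \sqrt{2 r} = \sqrt{2} \sqrt{r}$)
$\sqrt{- 11 T{\left(n{\left(4,-2 \right)} \right)} 1 + 880} = \sqrt{- 11 \sqrt{2} \sqrt{\left(- \frac{1}{4}\right) \left(-2\right)} 1 + 880} = \sqrt{- 11 \frac{\sqrt{2}}{\sqrt{2}} \cdot 1 + 880} = \sqrt{- 11 \sqrt{2} \frac{\sqrt{2}}{2} \cdot 1 + 880} = \sqrt{\left(-11\right) 1 \cdot 1 + 880} = \sqrt{\left(-11\right) 1 + 880} = \sqrt{-11 + 880} = \sqrt{869}$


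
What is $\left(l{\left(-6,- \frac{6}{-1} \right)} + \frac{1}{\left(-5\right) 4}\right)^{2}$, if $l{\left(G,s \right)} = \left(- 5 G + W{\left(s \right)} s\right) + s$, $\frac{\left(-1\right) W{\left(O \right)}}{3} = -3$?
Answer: $\frac{3236401}{400} \approx 8091.0$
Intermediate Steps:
$W{\left(O \right)} = 9$ ($W{\left(O \right)} = \left(-3\right) \left(-3\right) = 9$)
$l{\left(G,s \right)} = - 5 G + 10 s$ ($l{\left(G,s \right)} = \left(- 5 G + 9 s\right) + s = - 5 G + 10 s$)
$\left(l{\left(-6,- \frac{6}{-1} \right)} + \frac{1}{\left(-5\right) 4}\right)^{2} = \left(\left(\left(-5\right) \left(-6\right) + 10 \left(- \frac{6}{-1}\right)\right) + \frac{1}{\left(-5\right) 4}\right)^{2} = \left(\left(30 + 10 \left(\left(-6\right) \left(-1\right)\right)\right) + \frac{1}{-20}\right)^{2} = \left(\left(30 + 10 \cdot 6\right) - \frac{1}{20}\right)^{2} = \left(\left(30 + 60\right) - \frac{1}{20}\right)^{2} = \left(90 - \frac{1}{20}\right)^{2} = \left(\frac{1799}{20}\right)^{2} = \frac{3236401}{400}$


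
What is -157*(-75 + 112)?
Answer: -5809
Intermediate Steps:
-157*(-75 + 112) = -157*37 = -5809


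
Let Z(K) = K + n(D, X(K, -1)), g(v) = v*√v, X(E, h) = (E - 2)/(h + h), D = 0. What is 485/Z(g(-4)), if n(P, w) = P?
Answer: 485*I/8 ≈ 60.625*I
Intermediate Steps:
X(E, h) = (-2 + E)/(2*h) (X(E, h) = (-2 + E)/((2*h)) = (-2 + E)*(1/(2*h)) = (-2 + E)/(2*h))
g(v) = v^(3/2)
Z(K) = K (Z(K) = K + 0 = K)
485/Z(g(-4)) = 485/((-4)^(3/2)) = 485/((-8*I)) = 485*(I/8) = 485*I/8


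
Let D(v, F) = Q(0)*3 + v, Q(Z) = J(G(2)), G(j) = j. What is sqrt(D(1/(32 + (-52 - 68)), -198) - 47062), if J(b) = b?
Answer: I*sqrt(91100438)/44 ≈ 216.92*I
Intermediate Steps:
Q(Z) = 2
D(v, F) = 6 + v (D(v, F) = 2*3 + v = 6 + v)
sqrt(D(1/(32 + (-52 - 68)), -198) - 47062) = sqrt((6 + 1/(32 + (-52 - 68))) - 47062) = sqrt((6 + 1/(32 - 120)) - 47062) = sqrt((6 + 1/(-88)) - 47062) = sqrt((6 - 1/88) - 47062) = sqrt(527/88 - 47062) = sqrt(-4140929/88) = I*sqrt(91100438)/44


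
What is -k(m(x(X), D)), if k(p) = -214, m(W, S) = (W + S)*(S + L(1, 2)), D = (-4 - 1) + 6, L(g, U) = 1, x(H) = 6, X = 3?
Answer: 214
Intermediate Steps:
D = 1 (D = -5 + 6 = 1)
m(W, S) = (1 + S)*(S + W) (m(W, S) = (W + S)*(S + 1) = (S + W)*(1 + S) = (1 + S)*(S + W))
-k(m(x(X), D)) = -1*(-214) = 214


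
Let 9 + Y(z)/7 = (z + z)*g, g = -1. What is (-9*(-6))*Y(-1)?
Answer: -2646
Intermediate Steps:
Y(z) = -63 - 14*z (Y(z) = -63 + 7*((z + z)*(-1)) = -63 + 7*((2*z)*(-1)) = -63 + 7*(-2*z) = -63 - 14*z)
(-9*(-6))*Y(-1) = (-9*(-6))*(-63 - 14*(-1)) = 54*(-63 + 14) = 54*(-49) = -2646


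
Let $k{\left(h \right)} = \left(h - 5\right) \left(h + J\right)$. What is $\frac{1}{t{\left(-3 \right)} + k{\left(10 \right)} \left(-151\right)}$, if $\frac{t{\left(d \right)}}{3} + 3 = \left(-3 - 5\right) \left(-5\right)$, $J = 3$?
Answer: $- \frac{1}{9704} \approx -0.00010305$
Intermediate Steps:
$k{\left(h \right)} = \left(-5 + h\right) \left(3 + h\right)$ ($k{\left(h \right)} = \left(h - 5\right) \left(h + 3\right) = \left(-5 + h\right) \left(3 + h\right)$)
$t{\left(d \right)} = 111$ ($t{\left(d \right)} = -9 + 3 \left(-3 - 5\right) \left(-5\right) = -9 + 3 \left(\left(-8\right) \left(-5\right)\right) = -9 + 3 \cdot 40 = -9 + 120 = 111$)
$\frac{1}{t{\left(-3 \right)} + k{\left(10 \right)} \left(-151\right)} = \frac{1}{111 + \left(-15 + 10^{2} - 20\right) \left(-151\right)} = \frac{1}{111 + \left(-15 + 100 - 20\right) \left(-151\right)} = \frac{1}{111 + 65 \left(-151\right)} = \frac{1}{111 - 9815} = \frac{1}{-9704} = - \frac{1}{9704}$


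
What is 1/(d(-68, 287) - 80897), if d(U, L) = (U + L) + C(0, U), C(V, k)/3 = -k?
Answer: -1/80474 ≈ -1.2426e-5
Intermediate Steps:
C(V, k) = -3*k (C(V, k) = 3*(-k) = -3*k)
d(U, L) = L - 2*U (d(U, L) = (U + L) - 3*U = (L + U) - 3*U = L - 2*U)
1/(d(-68, 287) - 80897) = 1/((287 - 2*(-68)) - 80897) = 1/((287 + 136) - 80897) = 1/(423 - 80897) = 1/(-80474) = -1/80474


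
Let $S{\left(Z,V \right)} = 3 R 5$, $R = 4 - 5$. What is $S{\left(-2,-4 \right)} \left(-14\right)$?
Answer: $210$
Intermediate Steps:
$R = -1$
$S{\left(Z,V \right)} = -15$ ($S{\left(Z,V \right)} = 3 \left(-1\right) 5 = \left(-3\right) 5 = -15$)
$S{\left(-2,-4 \right)} \left(-14\right) = \left(-15\right) \left(-14\right) = 210$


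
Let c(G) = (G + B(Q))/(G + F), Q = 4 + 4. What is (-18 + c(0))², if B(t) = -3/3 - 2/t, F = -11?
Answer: 619369/1936 ≈ 319.92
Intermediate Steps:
Q = 8
B(t) = -1 - 2/t (B(t) = -3*⅓ - 2/t = -1 - 2/t)
c(G) = (-5/4 + G)/(-11 + G) (c(G) = (G + (-2 - 1*8)/8)/(G - 11) = (G + (-2 - 8)/8)/(-11 + G) = (G + (⅛)*(-10))/(-11 + G) = (G - 5/4)/(-11 + G) = (-5/4 + G)/(-11 + G))
(-18 + c(0))² = (-18 + (-5/4 + 0)/(-11 + 0))² = (-18 - 5/4/(-11))² = (-18 - 1/11*(-5/4))² = (-18 + 5/44)² = (-787/44)² = 619369/1936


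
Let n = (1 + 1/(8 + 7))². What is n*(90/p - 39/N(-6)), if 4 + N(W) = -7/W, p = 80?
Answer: 288/17 ≈ 16.941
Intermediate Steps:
N(W) = -4 - 7/W
n = 256/225 (n = (1 + 1/15)² = (16/15)² = 256/225 ≈ 1.1378)
n*(90/p - 39/N(-6)) = 256*(90/80 - 39/(-4 - 7/(-6)))/225 = 256*(90*(1/80) - 39/(-4 - 7*(-⅙)))/225 = 256*(9/8 - 39/(-4 + 7/6))/225 = 256*(9/8 - 39/(-17/6))/225 = 256*(9/8 - 39*(-6/17))/225 = 256*(9/8 + 234/17)/225 = (256/225)*(2025/136) = 288/17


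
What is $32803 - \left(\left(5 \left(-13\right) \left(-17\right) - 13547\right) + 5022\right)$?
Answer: $40223$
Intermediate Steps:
$32803 - \left(\left(5 \left(-13\right) \left(-17\right) - 13547\right) + 5022\right) = 32803 - \left(\left(\left(-65\right) \left(-17\right) - 13547\right) + 5022\right) = 32803 - \left(\left(1105 - 13547\right) + 5022\right) = 32803 - \left(-12442 + 5022\right) = 32803 - -7420 = 32803 + 7420 = 40223$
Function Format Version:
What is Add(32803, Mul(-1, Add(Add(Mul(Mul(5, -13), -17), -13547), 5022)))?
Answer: 40223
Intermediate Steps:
Add(32803, Mul(-1, Add(Add(Mul(Mul(5, -13), -17), -13547), 5022))) = Add(32803, Mul(-1, Add(Add(Mul(-65, -17), -13547), 5022))) = Add(32803, Mul(-1, Add(Add(1105, -13547), 5022))) = Add(32803, Mul(-1, Add(-12442, 5022))) = Add(32803, Mul(-1, -7420)) = Add(32803, 7420) = 40223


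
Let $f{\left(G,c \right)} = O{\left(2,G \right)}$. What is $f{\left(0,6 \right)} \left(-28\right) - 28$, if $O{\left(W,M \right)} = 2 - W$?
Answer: $-28$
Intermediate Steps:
$f{\left(G,c \right)} = 0$ ($f{\left(G,c \right)} = 2 - 2 = 0$)
$f{\left(0,6 \right)} \left(-28\right) - 28 = 0 \left(-28\right) - 28 = 0 - 28 = -28$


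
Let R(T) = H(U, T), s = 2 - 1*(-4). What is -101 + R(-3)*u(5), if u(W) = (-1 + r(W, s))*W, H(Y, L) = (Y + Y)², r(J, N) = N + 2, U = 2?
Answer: 459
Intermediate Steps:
s = 6 (s = 2 + 4 = 6)
r(J, N) = 2 + N
H(Y, L) = 4*Y² (H(Y, L) = (2*Y)² = 4*Y²)
R(T) = 16 (R(T) = 4*2² = 4*4 = 16)
u(W) = 7*W (u(W) = (-1 + (2 + 6))*W = (-1 + 8)*W = 7*W)
-101 + R(-3)*u(5) = -101 + 16*(7*5) = -101 + 16*35 = -101 + 560 = 459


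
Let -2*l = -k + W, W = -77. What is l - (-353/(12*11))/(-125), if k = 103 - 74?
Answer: 874147/16500 ≈ 52.979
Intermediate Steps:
k = 29
l = 53 (l = -(-1*29 - 77)/2 = -(-29 - 77)/2 = -1/2*(-106) = 53)
l - (-353/(12*11))/(-125) = 53 - (-353/(12*11))/(-125) = 53 - (-353/132)*(-1)/125 = 53 - (-353*1/132)*(-1)/125 = 53 - (-353)*(-1)/(132*125) = 53 - 1*353/16500 = 53 - 353/16500 = 874147/16500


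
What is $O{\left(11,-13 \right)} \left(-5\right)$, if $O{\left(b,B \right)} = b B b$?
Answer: $7865$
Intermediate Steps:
$O{\left(b,B \right)} = B b^{2}$ ($O{\left(b,B \right)} = B b b = B b^{2}$)
$O{\left(11,-13 \right)} \left(-5\right) = - 13 \cdot 11^{2} \left(-5\right) = \left(-13\right) 121 \left(-5\right) = \left(-1573\right) \left(-5\right) = 7865$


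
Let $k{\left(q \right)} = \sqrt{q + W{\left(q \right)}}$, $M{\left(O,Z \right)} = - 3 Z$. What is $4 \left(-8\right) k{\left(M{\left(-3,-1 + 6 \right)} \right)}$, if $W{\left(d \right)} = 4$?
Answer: $- 32 i \sqrt{11} \approx - 106.13 i$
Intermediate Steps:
$k{\left(q \right)} = \sqrt{4 + q}$ ($k{\left(q \right)} = \sqrt{q + 4} = \sqrt{4 + q}$)
$4 \left(-8\right) k{\left(M{\left(-3,-1 + 6 \right)} \right)} = 4 \left(-8\right) \sqrt{4 - 3 \left(-1 + 6\right)} = - 32 \sqrt{4 - 15} = - 32 \sqrt{-11} = - 32 i \sqrt{11}$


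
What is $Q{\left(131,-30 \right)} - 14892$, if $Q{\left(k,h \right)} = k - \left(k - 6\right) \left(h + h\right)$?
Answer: $-7261$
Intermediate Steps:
$Q{\left(k,h \right)} = k - 2 h \left(-6 + k\right)$ ($Q{\left(k,h \right)} = k - \left(-6 + k\right) 2 h = k - 2 h \left(-6 + k\right)$)
$Q{\left(131,-30 \right)} - 14892 = \left(131 + 12 \left(-30\right) - \left(-60\right) 131\right) - 14892 = \left(131 - 360 + 7860\right) - 14892 = 7631 - 14892 = -7261$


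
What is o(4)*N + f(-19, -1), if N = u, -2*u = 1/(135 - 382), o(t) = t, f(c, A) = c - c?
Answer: 2/247 ≈ 0.0080972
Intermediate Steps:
f(c, A) = 0
u = 1/494 (u = -1/(2*(135 - 382)) = -½/(-247) = -½*(-1/247) = 1/494 ≈ 0.0020243)
N = 1/494 ≈ 0.0020243
o(4)*N + f(-19, -1) = 4*(1/494) + 0 = 2/247 + 0 = 2/247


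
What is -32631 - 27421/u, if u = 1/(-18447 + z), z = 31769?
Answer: -365335193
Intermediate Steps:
u = 1/13322 (u = 1/(-18447 + 31769) = 1/13322 ≈ 7.5064e-5)
-32631 - 27421/u = -32631 - 27421/1/13322 = -32631 - 27421*13322 = -32631 - 365302562 = -365335193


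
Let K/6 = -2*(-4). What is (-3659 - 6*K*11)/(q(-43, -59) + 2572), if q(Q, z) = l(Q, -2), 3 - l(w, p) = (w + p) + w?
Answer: -6827/2663 ≈ -2.5636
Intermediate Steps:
K = 48 (K = 6*(-2*(-4)) = 6*8 = 48)
l(w, p) = 3 - p - 2*w (l(w, p) = 3 - ((w + p) + w) = 3 - ((p + w) + w) = 3 - (p + 2*w) = 3 + (-p - 2*w) = 3 - p - 2*w)
q(Q, z) = 5 - 2*Q (q(Q, z) = 3 - 1*(-2) - 2*Q = 3 + 2 - 2*Q = 5 - 2*Q)
(-3659 - 6*K*11)/(q(-43, -59) + 2572) = (-3659 - 6*48*11)/((5 - 2*(-43)) + 2572) = (-3659 - 288*11)/((5 + 86) + 2572) = (-3659 - 3168)/(91 + 2572) = -6827/2663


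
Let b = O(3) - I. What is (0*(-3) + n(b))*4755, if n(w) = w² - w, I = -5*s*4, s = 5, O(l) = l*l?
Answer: 55975860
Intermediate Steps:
O(l) = l²
I = -100 (I = -5*5*4 = -25*4 = -100)
b = 109 (b = 3² - 1*(-100) = 9 + 100 = 109)
(0*(-3) + n(b))*4755 = (0*(-3) + 109*(-1 + 109))*4755 = (0 + 109*108)*4755 = (0 + 11772)*4755 = 11772*4755 = 55975860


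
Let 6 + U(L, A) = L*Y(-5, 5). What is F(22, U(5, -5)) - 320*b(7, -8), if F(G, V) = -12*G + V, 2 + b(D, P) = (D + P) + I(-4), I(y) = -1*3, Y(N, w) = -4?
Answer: 1630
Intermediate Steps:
U(L, A) = -6 - 4*L (U(L, A) = -6 + L*(-4) = -6 - 4*L)
I(y) = -3
b(D, P) = -5 + D + P (b(D, P) = -2 + ((D + P) - 3) = -2 + (-3 + D + P) = -5 + D + P)
F(G, V) = V - 12*G
F(22, U(5, -5)) - 320*b(7, -8) = ((-6 - 4*5) - 12*22) - 320*(-5 + 7 - 8) = ((-6 - 20) - 264) - 320*(-6) = (-26 - 264) + 1920 = -290 + 1920 = 1630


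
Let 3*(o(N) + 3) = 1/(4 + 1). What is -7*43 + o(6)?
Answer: -4559/15 ≈ -303.93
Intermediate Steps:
o(N) = -44/15 (o(N) = -3 + 1/(3*(4 + 1)) = -3 + (1/3)/5 = -3 + (1/3)*(1/5) = -3 + 1/15 = -44/15)
-7*43 + o(6) = -7*43 - 44/15 = -301 - 44/15 = -4559/15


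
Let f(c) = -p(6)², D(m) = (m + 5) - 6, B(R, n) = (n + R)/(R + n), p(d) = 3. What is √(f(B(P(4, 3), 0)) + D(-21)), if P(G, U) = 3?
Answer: I*√31 ≈ 5.5678*I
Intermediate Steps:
B(R, n) = 1 (B(R, n) = (R + n)/(R + n) = 1)
D(m) = -1 + m (D(m) = (5 + m) - 6 = -1 + m)
f(c) = -9 (f(c) = -1*3² = -1*9 = -9)
√(f(B(P(4, 3), 0)) + D(-21)) = √(-9 + (-1 - 21)) = √(-9 - 22) = √(-31) = I*√31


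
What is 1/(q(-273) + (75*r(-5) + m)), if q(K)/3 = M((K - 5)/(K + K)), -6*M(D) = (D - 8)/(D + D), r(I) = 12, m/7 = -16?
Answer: 556/440173 ≈ 0.0012631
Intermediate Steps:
m = -112 (m = 7*(-16) = -112)
M(D) = -(-8 + D)/(12*D) (M(D) = -(D - 8)/(6*(D + D)) = -(-8 + D)/(6*(2*D)) = -(-8 + D)*1/(2*D)/6 = -(-8 + D)/(12*D))
q(K) = K*(8 - (-5 + K)/(2*K))/(2*(-5 + K)) (q(K) = 3*((8 - (K - 5)/(K + K))/(12*(((K - 5)/(K + K))))) = 3*((8 - (-5 + K)/(2*K))/(12*(((-5 + K)/((2*K)))))) = 3*((8 - (-5 + K)*1/(2*K))/(12*(((-5 + K)*(1/(2*K)))))) = 3*((8 - (-5 + K)/(2*K))/(12*(((-5 + K)/(2*K))))) = 3*((2*K/(-5 + K))*(8 - (-5 + K)/(2*K))/12) = 3*(K*(8 - (-5 + K)/(2*K))/(6*(-5 + K))) = K*(8 - (-5 + K)/(2*K))/(2*(-5 + K)))
1/(q(-273) + (75*r(-5) + m)) = 1/(5*(1 + 3*(-273))/(4*(-5 - 273)) + (75*12 - 112)) = 1/((5/4)*(1 - 819)/(-278) + (900 - 112)) = 1/((5/4)*(-1/278)*(-818) + 788) = 1/(2045/556 + 788) = 1/(440173/556) = 556/440173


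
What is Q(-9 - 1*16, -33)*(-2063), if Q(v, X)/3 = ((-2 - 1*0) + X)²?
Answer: -7581525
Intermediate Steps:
Q(v, X) = 3*(-2 + X)² (Q(v, X) = 3*((-2 - 1*0) + X)² = 3*((-2 + 0) + X)² = 3*(-2 + X)²)
Q(-9 - 1*16, -33)*(-2063) = (3*(-2 - 33)²)*(-2063) = (3*(-35)²)*(-2063) = (3*1225)*(-2063) = 3675*(-2063) = -7581525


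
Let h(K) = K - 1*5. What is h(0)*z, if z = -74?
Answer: 370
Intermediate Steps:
h(K) = -5 + K (h(K) = K - 5 = -5 + K)
h(0)*z = (-5 + 0)*(-74) = -5*(-74) = 370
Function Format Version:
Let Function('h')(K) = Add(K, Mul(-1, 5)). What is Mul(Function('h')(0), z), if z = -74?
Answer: 370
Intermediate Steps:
Function('h')(K) = Add(-5, K) (Function('h')(K) = Add(K, -5) = Add(-5, K))
Mul(Function('h')(0), z) = Mul(Add(-5, 0), -74) = Mul(-5, -74) = 370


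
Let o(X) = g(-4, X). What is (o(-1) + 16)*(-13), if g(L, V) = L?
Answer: -156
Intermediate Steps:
o(X) = -4
(o(-1) + 16)*(-13) = (-4 + 16)*(-13) = 12*(-13) = -156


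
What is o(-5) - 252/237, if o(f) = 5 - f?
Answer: 706/79 ≈ 8.9367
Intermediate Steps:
o(-5) - 252/237 = (5 - 1*(-5)) - 252/237 = (5 + 5) - 252/237 = 10 - 1*84/79 = 10 - 84/79 = 706/79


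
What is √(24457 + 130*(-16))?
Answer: √22377 ≈ 149.59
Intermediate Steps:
√(24457 + 130*(-16)) = √(24457 - 2080) = √22377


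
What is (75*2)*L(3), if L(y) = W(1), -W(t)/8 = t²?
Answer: -1200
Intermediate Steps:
W(t) = -8*t²
L(y) = -8 (L(y) = -8*1² = -8*1 = -8)
(75*2)*L(3) = (75*2)*(-8) = 150*(-8) = -1200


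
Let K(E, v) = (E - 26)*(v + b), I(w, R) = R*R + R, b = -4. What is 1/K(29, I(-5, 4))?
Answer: 1/48 ≈ 0.020833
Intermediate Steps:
I(w, R) = R + R**2 (I(w, R) = R**2 + R = R + R**2)
K(E, v) = (-26 + E)*(-4 + v) (K(E, v) = (E - 26)*(v - 4) = (-26 + E)*(-4 + v))
1/K(29, I(-5, 4)) = 1/(104 - 104*(1 + 4) - 4*29 + 29*(4*(1 + 4))) = 1/(104 - 104*5 - 116 + 29*(4*5)) = 1/(104 - 26*20 - 116 + 29*20) = 1/(104 - 520 - 116 + 580) = 1/48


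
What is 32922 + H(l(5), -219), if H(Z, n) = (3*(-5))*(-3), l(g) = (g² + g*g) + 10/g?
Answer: 32967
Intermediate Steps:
l(g) = 2*g² + 10/g (l(g) = (g² + g²) + 10/g = 2*g² + 10/g)
H(Z, n) = 45 (H(Z, n) = -15*(-3) = 45)
32922 + H(l(5), -219) = 32922 + 45 = 32967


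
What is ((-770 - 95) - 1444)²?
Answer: 5331481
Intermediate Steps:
((-770 - 95) - 1444)² = (-865 - 1444)² = (-2309)² = 5331481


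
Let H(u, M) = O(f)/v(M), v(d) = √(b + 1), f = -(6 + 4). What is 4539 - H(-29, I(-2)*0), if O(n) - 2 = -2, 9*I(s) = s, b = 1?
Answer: 4539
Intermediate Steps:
I(s) = s/9
f = -10 (f = -1*10 = -10)
O(n) = 0 (O(n) = 2 - 2 = 0)
v(d) = √2 (v(d) = √(1 + 1) = √2)
H(u, M) = 0 (H(u, M) = 0/(√2) = 0*(√2/2) = 0)
4539 - H(-29, I(-2)*0) = 4539 - 1*0 = 4539 + 0 = 4539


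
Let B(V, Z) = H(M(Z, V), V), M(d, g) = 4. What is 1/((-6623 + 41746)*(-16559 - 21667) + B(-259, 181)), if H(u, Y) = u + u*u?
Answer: -1/1342611778 ≈ -7.4482e-10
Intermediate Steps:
H(u, Y) = u + u**2
B(V, Z) = 20 (B(V, Z) = 4*(1 + 4) = 4*5 = 20)
1/((-6623 + 41746)*(-16559 - 21667) + B(-259, 181)) = 1/((-6623 + 41746)*(-16559 - 21667) + 20) = 1/(35123*(-38226) + 20) = 1/(-1342611798 + 20) = 1/(-1342611778) = -1/1342611778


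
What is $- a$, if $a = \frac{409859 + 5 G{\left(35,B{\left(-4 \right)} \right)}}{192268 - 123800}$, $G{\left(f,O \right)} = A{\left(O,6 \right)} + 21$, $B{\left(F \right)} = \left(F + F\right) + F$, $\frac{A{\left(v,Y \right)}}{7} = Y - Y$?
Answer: $- \frac{102491}{17117} \approx -5.9877$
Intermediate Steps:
$A{\left(v,Y \right)} = 0$ ($A{\left(v,Y \right)} = 7 \left(Y - Y\right) = 7 \cdot 0 = 0$)
$B{\left(F \right)} = 3 F$ ($B{\left(F \right)} = 2 F + F = 3 F$)
$G{\left(f,O \right)} = 21$ ($G{\left(f,O \right)} = 0 + 21 = 21$)
$a = \frac{102491}{17117}$ ($a = \frac{409859 + 5 \cdot 21}{192268 - 123800} = \frac{409859 + 105}{68468} = 409964 \cdot \frac{1}{68468} = \frac{102491}{17117} \approx 5.9877$)
$- a = \left(-1\right) \frac{102491}{17117} = - \frac{102491}{17117}$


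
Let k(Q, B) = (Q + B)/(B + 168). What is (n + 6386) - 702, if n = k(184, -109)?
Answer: 335431/59 ≈ 5685.3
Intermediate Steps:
k(Q, B) = (B + Q)/(168 + B)
n = 75/59 (n = (-109 + 184)/(168 - 109) = 75/59 ≈ 1.2712)
(n + 6386) - 702 = (75/59 + 6386) - 702 = 376849/59 - 702 = 335431/59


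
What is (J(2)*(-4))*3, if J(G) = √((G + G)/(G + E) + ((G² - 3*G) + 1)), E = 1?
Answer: -4*√3 ≈ -6.9282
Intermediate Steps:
J(G) = √(1 + G² - 3*G + 2*G/(1 + G)) (J(G) = √((G + G)/(G + 1) + ((G² - 3*G) + 1)) = √((2*G)/(1 + G) + (1 + G² - 3*G)) = √(2*G/(1 + G) + (1 + G² - 3*G)) = √(1 + G² - 3*G + 2*G/(1 + G)))
(J(2)*(-4))*3 = (√((1 + 2³ - 2*2²)/(1 + 2))*(-4))*3 = (√((1 + 8 - 2*4)/3)*(-4))*3 = (√((1 + 8 - 8)/3)*(-4))*3 = (√((⅓)*1)*(-4))*3 = (√(⅓)*(-4))*3 = ((√3/3)*(-4))*3 = -4*√3/3*3 = -4*√3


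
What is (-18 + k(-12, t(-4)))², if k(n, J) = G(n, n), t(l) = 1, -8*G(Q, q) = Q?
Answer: 1089/4 ≈ 272.25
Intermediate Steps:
G(Q, q) = -Q/8
k(n, J) = -n/8
(-18 + k(-12, t(-4)))² = (-18 - ⅛*(-12))² = (-18 + 3/2)² = (-33/2)² = 1089/4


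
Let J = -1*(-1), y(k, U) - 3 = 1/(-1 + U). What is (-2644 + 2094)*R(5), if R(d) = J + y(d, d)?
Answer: -4675/2 ≈ -2337.5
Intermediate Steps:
y(k, U) = 3 + 1/(-1 + U)
J = 1
R(d) = 1 + (-2 + 3*d)/(-1 + d)
(-2644 + 2094)*R(5) = (-2644 + 2094)*((-3 + 4*5)/(-1 + 5)) = -550*(-3 + 20)/4 = -275*17/2 = -550*17/4 = -4675/2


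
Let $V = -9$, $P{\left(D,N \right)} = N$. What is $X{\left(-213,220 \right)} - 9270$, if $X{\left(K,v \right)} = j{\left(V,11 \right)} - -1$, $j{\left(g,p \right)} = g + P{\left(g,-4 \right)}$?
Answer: $-9282$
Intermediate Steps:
$j{\left(g,p \right)} = -4 + g$ ($j{\left(g,p \right)} = g - 4 = -4 + g$)
$X{\left(K,v \right)} = -12$ ($X{\left(K,v \right)} = \left(-4 - 9\right) - -1 = -13 + 1 = -12$)
$X{\left(-213,220 \right)} - 9270 = -12 - 9270 = -9282$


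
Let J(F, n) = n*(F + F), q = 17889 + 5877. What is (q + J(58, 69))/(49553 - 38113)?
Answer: 3177/1144 ≈ 2.7771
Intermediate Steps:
q = 23766
J(F, n) = 2*F*n (J(F, n) = n*(2*F) = 2*F*n)
(q + J(58, 69))/(49553 - 38113) = (23766 + 2*58*69)/(49553 - 38113) = (23766 + 8004)/11440 = 31770*(1/11440) = 3177/1144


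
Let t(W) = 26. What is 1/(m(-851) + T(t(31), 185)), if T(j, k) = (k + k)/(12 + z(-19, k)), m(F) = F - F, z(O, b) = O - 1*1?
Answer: -4/185 ≈ -0.021622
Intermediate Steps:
z(O, b) = -1 + O (z(O, b) = O - 1 = -1 + O)
m(F) = 0
T(j, k) = -k/4 (T(j, k) = (k + k)/(12 + (-1 - 19)) = (2*k)/(12 - 20) = (2*k)/(-8) = (2*k)*(-⅛) = -k/4)
1/(m(-851) + T(t(31), 185)) = 1/(0 - ¼*185) = 1/(0 - 185/4) = 1/(-185/4) = -4/185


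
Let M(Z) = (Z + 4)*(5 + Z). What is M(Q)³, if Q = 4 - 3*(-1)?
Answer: 2299968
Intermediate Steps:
Q = 7 (Q = 4 + 3 = 7)
M(Z) = (4 + Z)*(5 + Z)
M(Q)³ = (20 + 7² + 9*7)³ = (20 + 49 + 63)³ = 132³ = 2299968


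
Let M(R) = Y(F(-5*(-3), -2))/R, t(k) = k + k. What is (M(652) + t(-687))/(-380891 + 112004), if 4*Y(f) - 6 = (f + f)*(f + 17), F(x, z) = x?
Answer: 597071/116876216 ≈ 0.0051086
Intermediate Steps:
t(k) = 2*k
Y(f) = 3/2 + f*(17 + f)/2 (Y(f) = 3/2 + ((f + f)*(f + 17))/4 = 3/2 + ((2*f)*(17 + f))/4 = 3/2 + (2*f*(17 + f))/4 = 3/2 + f*(17 + f)/2)
M(R) = 483/(2*R) (M(R) = (3/2 + (-5*(-3))²/2 + 17*(-5*(-3))/2)/R = (3/2 + (½)*15² + (17/2)*15)/R = (3/2 + (½)*225 + 255/2)/R = (3/2 + 225/2 + 255/2)/R = 483/(2*R))
(M(652) + t(-687))/(-380891 + 112004) = ((483/2)/652 + 2*(-687))/(-380891 + 112004) = ((483/2)*(1/652) - 1374)/(-268887) = (483/1304 - 1374)*(-1/268887) = -1791213/1304*(-1/268887) = 597071/116876216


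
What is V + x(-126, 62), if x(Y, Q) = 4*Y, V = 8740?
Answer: 8236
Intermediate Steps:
V + x(-126, 62) = 8740 + 4*(-126) = 8740 - 504 = 8236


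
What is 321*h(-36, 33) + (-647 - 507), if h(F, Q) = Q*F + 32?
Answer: -372230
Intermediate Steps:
h(F, Q) = 32 + F*Q (h(F, Q) = F*Q + 32 = 32 + F*Q)
321*h(-36, 33) + (-647 - 507) = 321*(32 - 36*33) + (-647 - 507) = 321*(32 - 1188) - 1154 = 321*(-1156) - 1154 = -371076 - 1154 = -372230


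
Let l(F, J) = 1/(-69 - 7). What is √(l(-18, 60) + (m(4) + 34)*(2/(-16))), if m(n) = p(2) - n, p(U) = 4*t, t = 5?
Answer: I*√2261/19 ≈ 2.5026*I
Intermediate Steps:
p(U) = 20 (p(U) = 4*5 = 20)
m(n) = 20 - n
l(F, J) = -1/76 (l(F, J) = 1/(-76) = -1/76)
√(l(-18, 60) + (m(4) + 34)*(2/(-16))) = √(-1/76 + ((20 - 1*4) + 34)*(2/(-16))) = √(-1/76 + ((20 - 4) + 34)*(2*(-1/16))) = √(-1/76 + (16 + 34)*(-⅛)) = √(-1/76 + 50*(-⅛)) = √(-1/76 - 25/4) = √(-119/19) = I*√2261/19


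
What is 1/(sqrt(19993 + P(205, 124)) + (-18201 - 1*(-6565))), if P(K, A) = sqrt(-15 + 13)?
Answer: -1/(11636 - sqrt(19993 + I*sqrt(2))) ≈ -8.6997e-5 - 3.7849e-11*I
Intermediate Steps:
P(K, A) = I*sqrt(2) (P(K, A) = sqrt(-2) = I*sqrt(2))
1/(sqrt(19993 + P(205, 124)) + (-18201 - 1*(-6565))) = 1/(sqrt(19993 + I*sqrt(2)) + (-18201 - 1*(-6565))) = 1/(sqrt(19993 + I*sqrt(2)) + (-18201 + 6565)) = 1/(sqrt(19993 + I*sqrt(2)) - 11636) = 1/(-11636 + sqrt(19993 + I*sqrt(2)))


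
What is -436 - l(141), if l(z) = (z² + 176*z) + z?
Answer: -45274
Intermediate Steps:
l(z) = z² + 177*z
-436 - l(141) = -436 - 141*(177 + 141) = -436 - 141*318 = -436 - 1*44838 = -436 - 44838 = -45274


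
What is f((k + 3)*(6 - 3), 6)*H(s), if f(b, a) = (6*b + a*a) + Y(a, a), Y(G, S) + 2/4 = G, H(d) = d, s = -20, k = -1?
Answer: -1550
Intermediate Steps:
Y(G, S) = -1/2 + G
f(b, a) = -1/2 + a + a**2 + 6*b (f(b, a) = (6*b + a*a) + (-1/2 + a) = (6*b + a**2) + (-1/2 + a) = (a**2 + 6*b) + (-1/2 + a) = -1/2 + a + a**2 + 6*b)
f((k + 3)*(6 - 3), 6)*H(s) = (-1/2 + 6 + 6**2 + 6*((-1 + 3)*(6 - 3)))*(-20) = (-1/2 + 6 + 36 + 6*(2*3))*(-20) = (-1/2 + 6 + 36 + 6*6)*(-20) = (-1/2 + 6 + 36 + 36)*(-20) = (155/2)*(-20) = -1550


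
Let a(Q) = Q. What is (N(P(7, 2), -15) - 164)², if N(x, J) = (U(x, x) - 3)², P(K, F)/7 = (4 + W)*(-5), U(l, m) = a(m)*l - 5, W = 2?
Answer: 3779541529278490000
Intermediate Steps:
U(l, m) = -5 + l*m (U(l, m) = m*l - 5 = l*m - 5 = -5 + l*m)
P(K, F) = -210 (P(K, F) = 7*((4 + 2)*(-5)) = 7*(6*(-5)) = 7*(-30) = -210)
N(x, J) = (-8 + x²)² (N(x, J) = ((-5 + x*x) - 3)² = ((-5 + x²) - 3)² = (-8 + x²)²)
(N(P(7, 2), -15) - 164)² = ((-8 + (-210)²)² - 164)² = ((-8 + 44100)² - 164)² = (44092² - 164)² = (1944104464 - 164)² = 1944104300² = 3779541529278490000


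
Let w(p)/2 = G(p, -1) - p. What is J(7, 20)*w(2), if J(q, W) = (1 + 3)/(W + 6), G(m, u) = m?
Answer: 0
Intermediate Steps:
J(q, W) = 4/(6 + W)
w(p) = 0 (w(p) = 2*(p - p) = 2*0 = 0)
J(7, 20)*w(2) = (4/(6 + 20))*0 = (4/26)*0 = (4*(1/26))*0 = (2/13)*0 = 0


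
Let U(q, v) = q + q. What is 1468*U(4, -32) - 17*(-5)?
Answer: 11829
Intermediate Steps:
U(q, v) = 2*q
1468*U(4, -32) - 17*(-5) = 1468*(2*4) - 17*(-5) = 1468*8 + 85 = 11744 + 85 = 11829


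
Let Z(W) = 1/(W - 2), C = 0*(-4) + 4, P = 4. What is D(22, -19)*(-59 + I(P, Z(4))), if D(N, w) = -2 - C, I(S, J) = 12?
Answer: 282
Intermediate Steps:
C = 4 (C = 0 + 4 = 4)
Z(W) = 1/(-2 + W)
D(N, w) = -6 (D(N, w) = -2 - 1*4 = -2 - 4 = -6)
D(22, -19)*(-59 + I(P, Z(4))) = -6*(-59 + 12) = -6*(-47) = 282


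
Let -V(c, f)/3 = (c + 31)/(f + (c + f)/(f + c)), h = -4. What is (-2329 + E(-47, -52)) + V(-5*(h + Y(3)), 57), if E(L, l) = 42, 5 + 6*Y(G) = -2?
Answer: -265633/116 ≈ -2289.9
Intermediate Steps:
Y(G) = -7/6 (Y(G) = -5/6 + (1/6)*(-2) = -5/6 - 1/3 = -7/6)
V(c, f) = -3*(31 + c)/(1 + f) (V(c, f) = -3*(c + 31)/(f + (c + f)/(f + c)) = -3*(31 + c)/(f + (c + f)/(c + f)) = -3*(31 + c)/(f + 1) = -3*(31 + c)/(1 + f))
(-2329 + E(-47, -52)) + V(-5*(h + Y(3)), 57) = (-2329 + 42) + 3*(-31 - (-5)*(-4 - 7/6))/(1 + 57) = -2287 + 3*(-31 - (-5)*(-31)/6)/58 = -2287 + 3*(1/58)*(-31 - 1*155/6) = -2287 + 3*(1/58)*(-31 - 155/6) = -2287 + 3*(1/58)*(-341/6) = -2287 - 341/116 = -265633/116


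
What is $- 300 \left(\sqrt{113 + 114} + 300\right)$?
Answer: $-90000 - 300 \sqrt{227} \approx -94520.0$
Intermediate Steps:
$- 300 \left(\sqrt{113 + 114} + 300\right) = - 300 \left(\sqrt{227} + 300\right) = - 300 \left(300 + \sqrt{227}\right) = -90000 - 300 \sqrt{227}$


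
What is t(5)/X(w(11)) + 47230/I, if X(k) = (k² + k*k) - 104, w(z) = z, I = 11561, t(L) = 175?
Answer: 8540915/1595418 ≈ 5.3534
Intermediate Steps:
X(k) = -104 + 2*k² (X(k) = (k² + k²) - 104 = 2*k² - 104 = -104 + 2*k²)
t(5)/X(w(11)) + 47230/I = 175/(-104 + 2*11²) + 47230/11561 = 175/(-104 + 2*121) + 47230*(1/11561) = 175/(-104 + 242) + 47230/11561 = 175/138 + 47230/11561 = 8540915/1595418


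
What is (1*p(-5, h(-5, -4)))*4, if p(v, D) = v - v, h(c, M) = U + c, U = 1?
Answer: 0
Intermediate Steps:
h(c, M) = 1 + c
p(v, D) = 0
(1*p(-5, h(-5, -4)))*4 = (1*0)*4 = 0*4 = 0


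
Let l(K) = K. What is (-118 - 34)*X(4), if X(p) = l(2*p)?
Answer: -1216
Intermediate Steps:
X(p) = 2*p
(-118 - 34)*X(4) = (-118 - 34)*(2*4) = -152*8 = -1216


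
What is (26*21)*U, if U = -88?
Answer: -48048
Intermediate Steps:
(26*21)*U = (26*21)*(-88) = 546*(-88) = -48048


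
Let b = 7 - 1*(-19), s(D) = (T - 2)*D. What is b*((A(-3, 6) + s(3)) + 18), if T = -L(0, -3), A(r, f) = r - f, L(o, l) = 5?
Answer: -312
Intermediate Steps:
T = -5 (T = -1*5 = -5)
s(D) = -7*D (s(D) = (-5 - 2)*D = -7*D)
b = 26 (b = 7 + 19 = 26)
b*((A(-3, 6) + s(3)) + 18) = 26*(((-3 - 1*6) - 7*3) + 18) = 26*(((-3 - 6) - 21) + 18) = 26*((-9 - 21) + 18) = 26*(-30 + 18) = 26*(-12) = -312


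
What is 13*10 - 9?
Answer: 121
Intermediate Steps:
13*10 - 9 = 130 - 9 = 121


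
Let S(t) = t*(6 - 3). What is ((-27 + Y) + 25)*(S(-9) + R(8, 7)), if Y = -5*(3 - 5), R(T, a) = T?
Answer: -152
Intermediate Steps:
S(t) = 3*t (S(t) = t*3 = 3*t)
Y = 10 (Y = -5*(-2) = 10)
((-27 + Y) + 25)*(S(-9) + R(8, 7)) = ((-27 + 10) + 25)*(3*(-9) + 8) = (-17 + 25)*(-27 + 8) = 8*(-19) = -152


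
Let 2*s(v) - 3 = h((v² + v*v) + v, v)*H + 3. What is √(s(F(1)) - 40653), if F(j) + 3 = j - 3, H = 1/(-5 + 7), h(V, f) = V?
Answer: I*√162555/2 ≈ 201.59*I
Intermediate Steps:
H = ½ (H = 1/2 = ½ ≈ 0.50000)
F(j) = -6 + j (F(j) = -3 + (j - 3) = -3 + (-3 + j) = -6 + j)
s(v) = 3 + v²/2 + v/4 (s(v) = 3/2 + (((v² + v*v) + v)*(½) + 3)/2 = 3/2 + (((v² + v²) + v)*(½) + 3)/2 = 3/2 + ((2*v² + v)*(½) + 3)/2 = 3/2 + ((v + 2*v²)*(½) + 3)/2 = 3/2 + ((v² + v/2) + 3)/2 = 3/2 + (3 + v² + v/2)/2 = 3/2 + (3/2 + v²/2 + v/4) = 3 + v²/2 + v/4)
√(s(F(1)) - 40653) = √((3 + (-6 + 1)*(1 + 2*(-6 + 1))/4) - 40653) = √((3 + (¼)*(-5)*(1 + 2*(-5))) - 40653) = √((3 + (¼)*(-5)*(1 - 10)) - 40653) = √((3 + (¼)*(-5)*(-9)) - 40653) = √((3 + 45/4) - 40653) = √(57/4 - 40653) = √(-162555/4) = I*√162555/2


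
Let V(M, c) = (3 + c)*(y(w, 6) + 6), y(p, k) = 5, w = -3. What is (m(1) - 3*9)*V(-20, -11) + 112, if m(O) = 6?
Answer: 1960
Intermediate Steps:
V(M, c) = 33 + 11*c (V(M, c) = (3 + c)*(5 + 6) = (3 + c)*11 = 33 + 11*c)
(m(1) - 3*9)*V(-20, -11) + 112 = (6 - 3*9)*(33 + 11*(-11)) + 112 = (6 - 27)*(33 - 121) + 112 = -21*(-88) + 112 = 1848 + 112 = 1960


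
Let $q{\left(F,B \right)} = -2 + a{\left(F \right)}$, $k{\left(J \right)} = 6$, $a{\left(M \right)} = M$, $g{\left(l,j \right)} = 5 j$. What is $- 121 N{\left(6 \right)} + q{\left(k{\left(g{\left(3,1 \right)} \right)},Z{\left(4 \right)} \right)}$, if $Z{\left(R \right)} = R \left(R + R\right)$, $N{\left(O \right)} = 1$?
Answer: $-117$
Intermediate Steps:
$Z{\left(R \right)} = 2 R^{2}$ ($Z{\left(R \right)} = R 2 R = 2 R^{2}$)
$q{\left(F,B \right)} = -2 + F$
$- 121 N{\left(6 \right)} + q{\left(k{\left(g{\left(3,1 \right)} \right)},Z{\left(4 \right)} \right)} = \left(-121\right) 1 + \left(-2 + 6\right) = -121 + 4 = -117$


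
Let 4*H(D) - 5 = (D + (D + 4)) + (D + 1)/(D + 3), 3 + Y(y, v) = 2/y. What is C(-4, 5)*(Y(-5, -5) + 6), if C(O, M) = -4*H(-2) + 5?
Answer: 13/5 ≈ 2.6000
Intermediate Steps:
Y(y, v) = -3 + 2/y
H(D) = 9/4 + D/2 + (1 + D)/(4*(3 + D)) (H(D) = 5/4 + ((D + (D + 4)) + (D + 1)/(D + 3))/4 = 5/4 + ((D + (4 + D)) + (1 + D)/(3 + D))/4 = 5/4 + ((4 + 2*D) + (1 + D)/(3 + D))/4 = 5/4 + (4 + 2*D + (1 + D)/(3 + D))/4 = 5/4 + (1 + D/2 + (1 + D)/(4*(3 + D))) = 9/4 + D/2 + (1 + D)/(4*(3 + D)))
C(O, M) = 1 (C(O, M) = -2*(14 + (-2)² + 8*(-2))/(3 - 2) + 5 = -2*(14 + 4 - 16)/1 + 5 = -2*2 + 5 = -4*1 + 5 = -4 + 5 = 1)
C(-4, 5)*(Y(-5, -5) + 6) = 1*((-3 + 2/(-5)) + 6) = 1*((-3 + 2*(-⅕)) + 6) = 1*((-3 - ⅖) + 6) = 1*(-17/5 + 6) = 1*(13/5) = 13/5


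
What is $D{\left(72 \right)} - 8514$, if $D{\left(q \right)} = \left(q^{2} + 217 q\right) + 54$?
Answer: $12348$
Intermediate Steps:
$D{\left(q \right)} = 54 + q^{2} + 217 q$
$D{\left(72 \right)} - 8514 = \left(54 + 72^{2} + 217 \cdot 72\right) - 8514 = \left(54 + 5184 + 15624\right) - 8514 = 20862 - 8514 = 12348$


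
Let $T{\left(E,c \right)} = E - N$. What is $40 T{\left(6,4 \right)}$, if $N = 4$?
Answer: $80$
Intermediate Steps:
$T{\left(E,c \right)} = -4 + E$ ($T{\left(E,c \right)} = E - 4 = -4 + E$)
$40 T{\left(6,4 \right)} = 40 \left(-4 + 6\right) = 40 \cdot 2 = 80$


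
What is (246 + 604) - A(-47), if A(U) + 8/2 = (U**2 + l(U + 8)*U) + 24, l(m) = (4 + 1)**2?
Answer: -204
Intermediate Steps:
l(m) = 25 (l(m) = 5**2 = 25)
A(U) = 20 + U**2 + 25*U (A(U) = -4 + ((U**2 + 25*U) + 24) = -4 + (24 + U**2 + 25*U) = 20 + U**2 + 25*U)
(246 + 604) - A(-47) = (246 + 604) - (20 + (-47)**2 + 25*(-47)) = 850 - (20 + 2209 - 1175) = 850 - 1*1054 = 850 - 1054 = -204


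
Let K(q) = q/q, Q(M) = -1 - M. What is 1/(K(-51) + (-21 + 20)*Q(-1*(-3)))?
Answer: ⅕ ≈ 0.20000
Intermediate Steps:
K(q) = 1
1/(K(-51) + (-21 + 20)*Q(-1*(-3))) = 1/(1 + (-21 + 20)*(-1 - (-1)*(-3))) = 1/(1 - (-1 - 1*3)) = 1/(1 - (-1 - 3)) = 1/(1 - 1*(-4)) = 1/(1 + 4) = 1/5 = ⅕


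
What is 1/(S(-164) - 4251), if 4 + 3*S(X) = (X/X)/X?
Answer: -164/697383 ≈ -0.00023517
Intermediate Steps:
S(X) = -4/3 + 1/(3*X) (S(X) = -4/3 + ((X/X)/X)/3 = -4/3 + (1/X)/3 = -4/3 + 1/(3*X))
1/(S(-164) - 4251) = 1/((⅓)*(1 - 4*(-164))/(-164) - 4251) = 1/((⅓)*(-1/164)*(1 + 656) - 4251) = 1/((⅓)*(-1/164)*657 - 4251) = 1/(-219/164 - 4251) = 1/(-697383/164) = -164/697383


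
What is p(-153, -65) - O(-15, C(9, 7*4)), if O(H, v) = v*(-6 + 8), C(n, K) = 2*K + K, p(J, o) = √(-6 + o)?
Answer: -168 + I*√71 ≈ -168.0 + 8.4261*I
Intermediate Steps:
C(n, K) = 3*K
O(H, v) = 2*v (O(H, v) = v*2 = 2*v)
p(-153, -65) - O(-15, C(9, 7*4)) = √(-6 - 65) - 2*3*(7*4) = √(-71) - 2*3*28 = I*√71 - 2*84 = I*√71 - 1*168 = I*√71 - 168 = -168 + I*√71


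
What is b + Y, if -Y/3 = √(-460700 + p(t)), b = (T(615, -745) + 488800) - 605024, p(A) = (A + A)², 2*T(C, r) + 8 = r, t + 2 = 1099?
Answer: -233201/2 - 6*√1088234 ≈ -1.2286e+5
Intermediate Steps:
t = 1097 (t = -2 + 1099 = 1097)
T(C, r) = -4 + r/2
p(A) = 4*A² (p(A) = (2*A)² = 4*A²)
b = -233201/2 (b = ((-4 + (½)*(-745)) + 488800) - 605024 = ((-4 - 745/2) + 488800) - 605024 = (-753/2 + 488800) - 605024 = 976847/2 - 605024 = -233201/2 ≈ -1.1660e+5)
Y = -6*√1088234 (Y = -3*√(-460700 + 4*1097²) = -3*√(-460700 + 4*1203409) = -3*√(-460700 + 4813636) = -6*√1088234 ≈ -6259.1)
b + Y = -233201/2 - 6*√1088234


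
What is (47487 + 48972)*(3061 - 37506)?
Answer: -3322530255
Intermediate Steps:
(47487 + 48972)*(3061 - 37506) = 96459*(-34445) = -3322530255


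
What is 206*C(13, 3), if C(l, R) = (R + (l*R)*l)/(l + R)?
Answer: 26265/4 ≈ 6566.3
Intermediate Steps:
C(l, R) = (R + R*l²)/(R + l) (C(l, R) = (R + (R*l)*l)/(R + l) = (R + R*l²)/(R + l))
206*C(13, 3) = 206*(3*(1 + 13²)/(3 + 13)) = 206*(3*(1 + 169)/16) = 206*(3*(1/16)*170) = 206*(255/8) = 26265/4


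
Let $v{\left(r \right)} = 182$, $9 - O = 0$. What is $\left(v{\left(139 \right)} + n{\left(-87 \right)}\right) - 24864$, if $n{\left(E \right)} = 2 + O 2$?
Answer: $-24662$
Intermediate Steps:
$O = 9$ ($O = 9 - 0 = 9 + 0 = 9$)
$n{\left(E \right)} = 20$ ($n{\left(E \right)} = 2 + 9 \cdot 2 = 2 + 18 = 20$)
$\left(v{\left(139 \right)} + n{\left(-87 \right)}\right) - 24864 = \left(182 + 20\right) - 24864 = 202 - 24864 = -24662$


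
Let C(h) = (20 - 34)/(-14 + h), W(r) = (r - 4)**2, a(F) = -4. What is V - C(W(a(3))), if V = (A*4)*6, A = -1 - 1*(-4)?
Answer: 1807/25 ≈ 72.280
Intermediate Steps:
W(r) = (-4 + r)**2
A = 3 (A = -1 + 4 = 3)
C(h) = -14/(-14 + h)
V = 72 (V = (3*4)*6 = 12*6 = 72)
V - C(W(a(3))) = 72 - (-14)/(-14 + (-4 - 4)**2) = 72 - (-14)/(-14 + (-8)**2) = 72 - (-14)/(-14 + 64) = 72 - (-14)/50 = 72 - 1*(-7/25) = 72 + 7/25 = 1807/25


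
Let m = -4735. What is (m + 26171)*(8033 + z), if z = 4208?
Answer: 262398076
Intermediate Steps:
(m + 26171)*(8033 + z) = (-4735 + 26171)*(8033 + 4208) = 21436*12241 = 262398076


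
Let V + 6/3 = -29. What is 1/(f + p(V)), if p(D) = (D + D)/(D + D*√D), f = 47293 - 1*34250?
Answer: (√31 - I)/(-13045*I + 13043*√31) ≈ 7.6669e-5 + 2.0455e-9*I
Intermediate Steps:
V = -31 (V = -2 - 29 = -31)
f = 13043 (f = 47293 - 34250 = 13043)
p(D) = 2*D/(D + D^(3/2)) (p(D) = (2*D)/(D + D^(3/2)) = 2*D/(D + D^(3/2)))
1/(f + p(V)) = 1/(13043 + 2*(-31)/(-31 + (-31)^(3/2))) = 1/(13043 + 2*(-31)/(-31 - 31*I*√31)) = 1/(13043 - 62/(-31 - 31*I*√31))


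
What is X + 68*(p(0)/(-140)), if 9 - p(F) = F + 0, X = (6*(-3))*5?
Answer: -3303/35 ≈ -94.371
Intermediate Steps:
X = -90 (X = -18*5 = -90)
p(F) = 9 - F (p(F) = 9 - (F + 0) = 9 - F)
X + 68*(p(0)/(-140)) = -90 + 68*((9 - 1*0)/(-140)) = -90 + 68*((9 + 0)*(-1/140)) = -90 + 68*(9*(-1/140)) = -90 + 68*(-9/140) = -90 - 153/35 = -3303/35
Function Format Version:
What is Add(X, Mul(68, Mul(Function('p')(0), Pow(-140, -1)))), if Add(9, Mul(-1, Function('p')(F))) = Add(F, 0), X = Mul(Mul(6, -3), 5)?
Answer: Rational(-3303, 35) ≈ -94.371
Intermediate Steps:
X = -90 (X = Mul(-18, 5) = -90)
Function('p')(F) = Add(9, Mul(-1, F)) (Function('p')(F) = Add(9, Mul(-1, Add(F, 0))) = Add(9, Mul(-1, F)))
Add(X, Mul(68, Mul(Function('p')(0), Pow(-140, -1)))) = Add(-90, Mul(68, Mul(Add(9, Mul(-1, 0)), Pow(-140, -1)))) = Add(-90, Mul(68, Mul(Add(9, 0), Rational(-1, 140)))) = Add(-90, Mul(68, Mul(9, Rational(-1, 140)))) = Add(-90, Mul(68, Rational(-9, 140))) = Add(-90, Rational(-153, 35)) = Rational(-3303, 35)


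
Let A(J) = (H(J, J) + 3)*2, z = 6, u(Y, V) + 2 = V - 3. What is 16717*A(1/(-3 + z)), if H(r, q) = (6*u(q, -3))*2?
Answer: -3109362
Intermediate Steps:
u(Y, V) = -5 + V (u(Y, V) = -2 + (V - 3) = -2 + (-3 + V) = -5 + V)
H(r, q) = -96 (H(r, q) = (6*(-5 - 3))*2 = (6*(-8))*2 = -48*2 = -96)
A(J) = -186 (A(J) = (-96 + 3)*2 = -93*2 = -186)
16717*A(1/(-3 + z)) = 16717*(-186) = -3109362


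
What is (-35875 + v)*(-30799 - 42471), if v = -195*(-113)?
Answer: 1014056800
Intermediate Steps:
v = 22035
(-35875 + v)*(-30799 - 42471) = (-35875 + 22035)*(-30799 - 42471) = -13840*(-73270) = 1014056800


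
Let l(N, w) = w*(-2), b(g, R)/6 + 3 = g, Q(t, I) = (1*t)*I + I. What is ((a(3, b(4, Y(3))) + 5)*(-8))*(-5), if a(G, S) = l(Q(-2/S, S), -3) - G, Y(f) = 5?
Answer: 320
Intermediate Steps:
Q(t, I) = I + I*t (Q(t, I) = t*I + I = I*t + I = I + I*t)
b(g, R) = -18 + 6*g
l(N, w) = -2*w
a(G, S) = 6 - G (a(G, S) = -2*(-3) - G = 6 - G)
((a(3, b(4, Y(3))) + 5)*(-8))*(-5) = (((6 - 1*3) + 5)*(-8))*(-5) = (((6 - 3) + 5)*(-8))*(-5) = ((3 + 5)*(-8))*(-5) = (8*(-8))*(-5) = -64*(-5) = 320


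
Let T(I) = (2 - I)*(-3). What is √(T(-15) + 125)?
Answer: √74 ≈ 8.6023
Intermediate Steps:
T(I) = -6 + 3*I
√(T(-15) + 125) = √((-6 + 3*(-15)) + 125) = √((-6 - 45) + 125) = √(-51 + 125) = √74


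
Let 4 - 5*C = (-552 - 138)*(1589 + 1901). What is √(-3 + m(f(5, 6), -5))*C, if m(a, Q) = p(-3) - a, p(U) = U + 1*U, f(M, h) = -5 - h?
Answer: 2408104*√2/5 ≈ 6.8112e+5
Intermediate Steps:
p(U) = 2*U (p(U) = U + U = 2*U)
m(a, Q) = -6 - a (m(a, Q) = 2*(-3) - a = -6 - a)
C = 2408104/5 (C = ⅘ - (-552 - 138)*(1589 + 1901)/5 = ⅘ - (-138)*3490 = ⅘ - ⅕*(-2408100) = ⅘ + 481620 = 2408104/5 ≈ 4.8162e+5)
√(-3 + m(f(5, 6), -5))*C = √(-3 + (-6 - (-5 - 1*6)))*(2408104/5) = √(-3 + (-6 - (-5 - 6)))*(2408104/5) = √(-3 + (-6 - 1*(-11)))*(2408104/5) = √(-3 + (-6 + 11))*(2408104/5) = √(-3 + 5)*(2408104/5) = √2*(2408104/5) = 2408104*√2/5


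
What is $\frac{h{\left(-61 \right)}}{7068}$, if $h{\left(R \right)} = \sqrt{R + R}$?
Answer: $\frac{i \sqrt{122}}{7068} \approx 0.0015627 i$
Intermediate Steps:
$h{\left(R \right)} = \sqrt{2} \sqrt{R}$ ($h{\left(R \right)} = \sqrt{2 R} = \sqrt{2} \sqrt{R}$)
$\frac{h{\left(-61 \right)}}{7068} = \frac{\sqrt{2} \sqrt{-61}}{7068} = \sqrt{2} i \sqrt{61} \cdot \frac{1}{7068} = i \sqrt{122} \cdot \frac{1}{7068} = \frac{i \sqrt{122}}{7068}$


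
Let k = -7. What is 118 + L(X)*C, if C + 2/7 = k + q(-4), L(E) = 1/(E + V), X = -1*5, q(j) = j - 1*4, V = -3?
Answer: 6715/56 ≈ 119.91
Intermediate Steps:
q(j) = -4 + j (q(j) = j - 4 = -4 + j)
X = -5
L(E) = 1/(-3 + E) (L(E) = 1/(E - 3) = 1/(-3 + E))
C = -107/7 (C = -2/7 + (-7 + (-4 - 4)) = -2/7 + (-7 - 8) = -2/7 - 15 = -107/7 ≈ -15.286)
118 + L(X)*C = 118 - 107/7/(-3 - 5) = 118 - 107/7/(-8) = 118 - 1/8*(-107/7) = 118 + 107/56 = 6715/56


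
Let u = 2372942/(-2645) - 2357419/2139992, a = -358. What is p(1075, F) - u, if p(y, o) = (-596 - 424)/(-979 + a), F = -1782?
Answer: 6803498989031103/7567792809080 ≈ 899.01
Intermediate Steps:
p(y, o) = 1020/1337 (p(y, o) = (-596 - 424)/(-979 - 358) = -1020/(-1337) = -1020*(-1/1337) = 1020/1337)
u = -5084312269719/5660278840 (u = 2372942*(-1/2645) - 2357419*1/2139992 = -2372942/2645 - 2357419/2139992 = -5084312269719/5660278840 ≈ -898.24)
p(1075, F) - u = 1020/1337 - 1*(-5084312269719/5660278840) = 1020/1337 + 5084312269719/5660278840 = 6803498989031103/7567792809080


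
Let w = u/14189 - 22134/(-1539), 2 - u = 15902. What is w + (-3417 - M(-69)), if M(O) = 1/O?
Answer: -569837899202/167416011 ≈ -3403.7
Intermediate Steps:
u = -15900 (u = 2 - 1*15902 = 2 - 15902 = -15900)
w = 96529742/7278957 (w = -15900/14189 - 22134/(-1539) = -15900*1/14189 - 22134*(-1/1539) = -15900/14189 + 7378/513 = 96529742/7278957 ≈ 13.261)
w + (-3417 - M(-69)) = 96529742/7278957 + (-3417 - 1/(-69)) = 96529742/7278957 + (-3417 - 1*(-1/69)) = 96529742/7278957 + (-3417 + 1/69) = 96529742/7278957 - 235772/69 = -569837899202/167416011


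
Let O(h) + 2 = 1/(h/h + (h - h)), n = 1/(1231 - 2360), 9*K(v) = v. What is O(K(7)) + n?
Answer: -1130/1129 ≈ -1.0009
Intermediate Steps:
K(v) = v/9
n = -1/1129 (n = 1/(-1129) = -1/1129 ≈ -0.00088574)
O(h) = -1 (O(h) = -2 + 1/(h/h + (h - h)) = -2 + 1/(1 + 0) = -2 + 1/1 = -2 + 1 = -1)
O(K(7)) + n = -1 - 1/1129 = -1130/1129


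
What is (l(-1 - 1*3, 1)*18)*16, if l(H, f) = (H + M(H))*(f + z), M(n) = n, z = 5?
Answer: -13824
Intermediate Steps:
l(H, f) = 2*H*(5 + f) (l(H, f) = (H + H)*(f + 5) = (2*H)*(5 + f) = 2*H*(5 + f))
(l(-1 - 1*3, 1)*18)*16 = ((2*(-1 - 1*3)*(5 + 1))*18)*16 = ((2*(-1 - 3)*6)*18)*16 = ((2*(-4)*6)*18)*16 = -48*18*16 = -864*16 = -13824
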